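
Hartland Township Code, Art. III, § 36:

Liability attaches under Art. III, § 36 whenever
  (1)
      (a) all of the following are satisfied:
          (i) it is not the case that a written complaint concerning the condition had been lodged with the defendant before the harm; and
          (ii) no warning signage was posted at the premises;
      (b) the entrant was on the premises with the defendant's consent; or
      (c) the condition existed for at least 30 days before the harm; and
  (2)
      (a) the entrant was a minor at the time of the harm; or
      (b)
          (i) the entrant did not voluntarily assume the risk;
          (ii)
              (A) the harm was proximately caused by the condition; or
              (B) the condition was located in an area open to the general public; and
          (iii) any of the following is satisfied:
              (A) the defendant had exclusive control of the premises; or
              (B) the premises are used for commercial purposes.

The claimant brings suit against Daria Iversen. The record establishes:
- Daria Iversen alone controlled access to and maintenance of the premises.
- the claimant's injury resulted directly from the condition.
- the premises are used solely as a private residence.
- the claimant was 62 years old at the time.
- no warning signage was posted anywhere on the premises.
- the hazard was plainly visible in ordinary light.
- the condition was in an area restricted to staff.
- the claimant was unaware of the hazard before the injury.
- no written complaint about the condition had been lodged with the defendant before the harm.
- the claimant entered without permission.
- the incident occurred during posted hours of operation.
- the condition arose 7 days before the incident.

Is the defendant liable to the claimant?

Yes — liable.

(i) not (complaint lodged) — holds.
(ii) no signage posted — satisfied.
(a): T AND T → true.
(b) consent to enter — not satisfied.
(c) condition ≥30 days old — fails.
(1): T OR F OR F → true.
(a) entrant a minor — not met.
(i) no assumed risk — holds.
(A) proximate cause — met.
(B) public area — not met.
So (ii) is satisfied (T OR F).
(A) exclusive control — met.
(B) commercial use — not met.
(iii): T OR F → true.
(b): T AND T AND T → true.
So (2) is satisfied (F OR T).
Overall: T AND T → true.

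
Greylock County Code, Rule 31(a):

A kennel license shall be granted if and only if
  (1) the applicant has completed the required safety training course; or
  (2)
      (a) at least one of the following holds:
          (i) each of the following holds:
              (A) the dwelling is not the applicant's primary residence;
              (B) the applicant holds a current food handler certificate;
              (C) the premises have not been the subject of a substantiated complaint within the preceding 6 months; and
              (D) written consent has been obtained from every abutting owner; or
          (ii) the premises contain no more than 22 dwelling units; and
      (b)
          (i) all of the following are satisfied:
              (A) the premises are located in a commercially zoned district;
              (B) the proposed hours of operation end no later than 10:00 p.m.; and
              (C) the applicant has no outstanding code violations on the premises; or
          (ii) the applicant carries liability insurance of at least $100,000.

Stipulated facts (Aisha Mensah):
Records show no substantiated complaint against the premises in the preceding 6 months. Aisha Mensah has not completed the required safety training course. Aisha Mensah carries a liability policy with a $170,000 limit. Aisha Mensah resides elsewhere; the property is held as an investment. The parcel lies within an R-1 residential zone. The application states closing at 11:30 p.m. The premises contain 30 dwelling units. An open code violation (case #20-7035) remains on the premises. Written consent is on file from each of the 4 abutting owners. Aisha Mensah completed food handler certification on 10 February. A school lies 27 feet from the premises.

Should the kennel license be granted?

(1) safety training — not satisfied.
(A) not (primary residence) — holds.
(B) food handler cert. — satisfied.
(C) no complaint in 6 mo. — satisfied.
(D) all abutters consent — holds.
(i): T AND T AND T AND T → true.
(ii) ≤ 22 units — not met.
So (a) is satisfied (T OR F).
(A) commercially zoned — not met.
(B) closes by 10 p.m. — not met.
(C) no code violations — not met.
So (i) is not satisfied (F AND F AND F).
(ii) insurance ≥ $100,000 — met.
So (b) is satisfied (F OR T).
(2): T AND T → true.
Overall: F OR T → true.

Yes — granted.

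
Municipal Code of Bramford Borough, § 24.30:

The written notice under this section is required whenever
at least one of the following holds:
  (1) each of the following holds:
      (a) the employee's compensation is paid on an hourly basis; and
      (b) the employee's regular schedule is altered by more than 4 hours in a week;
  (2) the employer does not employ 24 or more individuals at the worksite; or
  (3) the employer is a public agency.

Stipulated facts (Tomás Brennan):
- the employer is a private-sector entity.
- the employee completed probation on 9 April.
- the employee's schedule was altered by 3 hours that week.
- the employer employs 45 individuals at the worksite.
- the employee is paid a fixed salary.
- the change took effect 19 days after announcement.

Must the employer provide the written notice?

(a) hourly-paid — fails.
(b) schedule shift > 4h — not satisfied.
(1) = F AND F = false.
(2) not (≥ 24 at site) — not met.
(3) public agency — not satisfied.
So Overall is not satisfied (F OR F OR F).

No — not required.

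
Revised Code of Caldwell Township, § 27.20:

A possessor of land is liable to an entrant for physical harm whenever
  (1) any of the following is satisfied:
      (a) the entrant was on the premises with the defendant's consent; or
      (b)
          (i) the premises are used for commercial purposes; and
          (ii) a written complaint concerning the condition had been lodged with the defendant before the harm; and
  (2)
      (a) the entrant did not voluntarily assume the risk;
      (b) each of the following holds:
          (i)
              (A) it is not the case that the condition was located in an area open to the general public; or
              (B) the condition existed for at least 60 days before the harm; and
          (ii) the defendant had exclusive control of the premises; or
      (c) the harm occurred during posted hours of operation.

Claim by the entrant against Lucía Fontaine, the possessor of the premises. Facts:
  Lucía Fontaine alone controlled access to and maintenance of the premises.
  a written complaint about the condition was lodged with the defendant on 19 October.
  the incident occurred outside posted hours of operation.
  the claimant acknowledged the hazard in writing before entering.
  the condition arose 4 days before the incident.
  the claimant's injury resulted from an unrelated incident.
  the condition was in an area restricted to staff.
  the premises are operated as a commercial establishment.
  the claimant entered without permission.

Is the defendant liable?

Yes — liable.

(a) consent to enter — not satisfied.
(i) commercial use — holds.
(ii) complaint lodged — holds.
So (b) is satisfied (T AND T).
(1): F OR T → true.
(a) no assumed risk — fails.
(A) not (public area) — satisfied.
(B) condition ≥60 days old — fails.
(i) = T OR F = true.
(ii) exclusive control — holds.
(b): T AND T → true.
(c) during posted hours — not met.
(2): F OR T OR F → true.
Overall: T AND T → true.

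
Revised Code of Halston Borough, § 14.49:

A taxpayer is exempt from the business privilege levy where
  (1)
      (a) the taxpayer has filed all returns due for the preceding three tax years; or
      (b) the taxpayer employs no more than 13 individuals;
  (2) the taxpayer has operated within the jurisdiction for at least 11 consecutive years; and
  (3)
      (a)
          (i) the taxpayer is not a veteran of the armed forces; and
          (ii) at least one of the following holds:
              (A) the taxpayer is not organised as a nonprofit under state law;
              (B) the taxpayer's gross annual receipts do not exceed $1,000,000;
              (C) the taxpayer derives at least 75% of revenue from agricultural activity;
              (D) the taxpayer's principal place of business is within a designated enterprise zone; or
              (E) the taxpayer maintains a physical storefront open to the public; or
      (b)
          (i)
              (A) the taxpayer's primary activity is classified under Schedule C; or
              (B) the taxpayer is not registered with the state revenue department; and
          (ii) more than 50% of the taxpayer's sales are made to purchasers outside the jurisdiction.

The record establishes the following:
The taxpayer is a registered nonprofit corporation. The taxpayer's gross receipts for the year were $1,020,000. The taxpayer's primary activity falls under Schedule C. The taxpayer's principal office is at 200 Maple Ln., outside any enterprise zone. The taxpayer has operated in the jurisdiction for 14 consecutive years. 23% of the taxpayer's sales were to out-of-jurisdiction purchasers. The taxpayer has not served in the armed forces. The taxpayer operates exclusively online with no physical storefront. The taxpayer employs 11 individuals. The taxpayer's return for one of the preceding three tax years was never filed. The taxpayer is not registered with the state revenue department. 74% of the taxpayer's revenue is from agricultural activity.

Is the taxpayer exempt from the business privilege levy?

No — not exempt.

(a) returns current — fails.
(b) ≤ 13 employees — met.
So (1) is satisfied (F OR T).
(2) ≥ 11 yrs in jurisdiction — holds.
(i) not (veteran) — holds.
(A) not (nonprofit) — fails.
(B) receipts ≤ $1,000,000 — not satisfied.
(C) ≥75% agricultural — not satisfied.
(D) in enterprise zone — fails.
(E) has storefront — not met.
(ii): F OR F OR F OR F OR F → false.
(a) = T AND F = false.
(A) Schedule C activity — met.
(B) not (state-registered) — holds.
(i): T OR T → true.
(ii) >50% out-of-jur. sales — fails.
(b): T AND F → false.
(3): F OR F → false.
Overall = T AND T AND F = false.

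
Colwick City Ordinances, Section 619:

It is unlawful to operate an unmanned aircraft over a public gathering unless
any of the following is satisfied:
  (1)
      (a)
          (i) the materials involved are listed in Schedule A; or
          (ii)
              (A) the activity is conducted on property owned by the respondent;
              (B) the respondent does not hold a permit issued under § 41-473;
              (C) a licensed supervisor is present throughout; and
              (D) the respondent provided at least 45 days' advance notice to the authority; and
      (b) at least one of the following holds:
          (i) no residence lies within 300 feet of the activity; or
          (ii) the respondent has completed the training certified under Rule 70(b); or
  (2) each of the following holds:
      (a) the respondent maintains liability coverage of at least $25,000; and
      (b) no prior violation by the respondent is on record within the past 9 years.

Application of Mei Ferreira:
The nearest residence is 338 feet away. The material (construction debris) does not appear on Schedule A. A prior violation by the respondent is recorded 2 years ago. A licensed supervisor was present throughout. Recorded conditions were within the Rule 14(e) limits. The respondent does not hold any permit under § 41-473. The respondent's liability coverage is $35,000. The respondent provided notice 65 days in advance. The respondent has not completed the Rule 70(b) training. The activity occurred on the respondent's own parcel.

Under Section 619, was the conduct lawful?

Yes — lawful.

(i) Schedule A material — not met.
(A) own property — met.
(B) not (holds permit) — holds.
(C) supervisor present — satisfied.
(D) ≥45 days' notice — holds.
(ii): T AND T AND T AND T → true.
(a) = F OR T = true.
(i) no residence in 300 ft — satisfied.
(ii) training certified — not met.
So (b) is satisfied (T OR F).
So (1) is satisfied (T AND T).
(a) coverage ≥ $25,000 — satisfied.
(b) no prior violation — fails.
(2) = T AND F = false.
Overall: T OR F → true.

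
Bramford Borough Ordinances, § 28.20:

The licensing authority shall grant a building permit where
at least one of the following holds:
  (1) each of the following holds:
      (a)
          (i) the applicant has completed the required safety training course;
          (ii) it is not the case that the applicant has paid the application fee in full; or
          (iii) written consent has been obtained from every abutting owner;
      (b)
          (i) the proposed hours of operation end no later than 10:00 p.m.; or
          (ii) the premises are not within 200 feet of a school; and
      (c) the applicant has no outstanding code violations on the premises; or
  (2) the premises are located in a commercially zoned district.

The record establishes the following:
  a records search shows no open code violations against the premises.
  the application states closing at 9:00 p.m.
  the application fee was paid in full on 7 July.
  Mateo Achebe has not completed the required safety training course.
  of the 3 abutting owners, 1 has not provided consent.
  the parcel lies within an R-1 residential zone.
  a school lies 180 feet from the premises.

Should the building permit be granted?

No — denied.

(i) safety training — not satisfied.
(ii) not (fee paid) — not met.
(iii) all abutters consent — not satisfied.
(a): F OR F OR F → false.
(i) closes by 10 p.m. — satisfied.
(ii) ≥200 ft from school — fails.
(b) = T OR F = true.
(c) no code violations — holds.
So (1) is not satisfied (F AND T AND T).
(2) commercially zoned — not met.
So Overall is not satisfied (F OR F).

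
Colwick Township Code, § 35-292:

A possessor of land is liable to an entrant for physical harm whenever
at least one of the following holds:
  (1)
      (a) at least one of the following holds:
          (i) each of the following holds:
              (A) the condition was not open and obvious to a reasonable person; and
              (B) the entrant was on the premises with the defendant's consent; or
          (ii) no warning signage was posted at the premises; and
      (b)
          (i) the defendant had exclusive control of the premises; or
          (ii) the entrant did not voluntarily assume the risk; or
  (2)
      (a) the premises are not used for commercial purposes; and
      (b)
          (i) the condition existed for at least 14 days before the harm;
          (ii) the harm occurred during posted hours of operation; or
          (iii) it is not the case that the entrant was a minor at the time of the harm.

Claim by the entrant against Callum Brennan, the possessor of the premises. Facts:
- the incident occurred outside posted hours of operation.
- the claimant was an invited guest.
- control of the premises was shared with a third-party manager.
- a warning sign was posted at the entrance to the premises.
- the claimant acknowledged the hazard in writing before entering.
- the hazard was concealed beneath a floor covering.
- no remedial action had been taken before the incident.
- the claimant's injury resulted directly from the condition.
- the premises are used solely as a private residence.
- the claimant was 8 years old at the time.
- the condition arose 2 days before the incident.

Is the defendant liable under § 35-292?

No — not liable.

(A) not open/obvious — met.
(B) consent to enter — met.
(i) = T AND T = true.
(ii) no signage posted — not satisfied.
So (a) is satisfied (T OR F).
(i) exclusive control — fails.
(ii) no assumed risk — fails.
(b) = F OR F = false.
So (1) is not satisfied (T AND F).
(a) not (commercial use) — met.
(i) condition ≥14 days old — not satisfied.
(ii) during posted hours — fails.
(iii) not (entrant a minor) — not satisfied.
So (b) is not satisfied (F OR F OR F).
(2): T AND F → false.
Overall = F OR F = false.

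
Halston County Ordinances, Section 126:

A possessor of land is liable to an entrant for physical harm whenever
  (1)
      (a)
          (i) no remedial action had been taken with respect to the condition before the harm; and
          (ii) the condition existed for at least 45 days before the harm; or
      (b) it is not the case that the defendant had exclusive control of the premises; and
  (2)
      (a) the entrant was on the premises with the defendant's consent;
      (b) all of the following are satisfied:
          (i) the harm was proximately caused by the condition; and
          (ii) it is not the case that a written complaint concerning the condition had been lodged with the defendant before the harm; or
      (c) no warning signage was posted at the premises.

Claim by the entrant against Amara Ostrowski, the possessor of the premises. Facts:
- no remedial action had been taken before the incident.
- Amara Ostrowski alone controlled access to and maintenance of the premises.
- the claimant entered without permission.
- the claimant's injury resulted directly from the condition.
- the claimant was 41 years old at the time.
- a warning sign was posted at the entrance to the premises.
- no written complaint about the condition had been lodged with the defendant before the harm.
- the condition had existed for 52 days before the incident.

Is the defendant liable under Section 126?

(i) no remedial action — holds.
(ii) condition ≥45 days old — holds.
(a) = T AND T = true.
(b) not (exclusive control) — not met.
So (1) is satisfied (T OR F).
(a) consent to enter — not met.
(i) proximate cause — met.
(ii) not (complaint lodged) — met.
(b) = T AND T = true.
(c) no signage posted — not satisfied.
(2) = F OR T OR F = true.
Overall: T AND T → true.

Yes — liable.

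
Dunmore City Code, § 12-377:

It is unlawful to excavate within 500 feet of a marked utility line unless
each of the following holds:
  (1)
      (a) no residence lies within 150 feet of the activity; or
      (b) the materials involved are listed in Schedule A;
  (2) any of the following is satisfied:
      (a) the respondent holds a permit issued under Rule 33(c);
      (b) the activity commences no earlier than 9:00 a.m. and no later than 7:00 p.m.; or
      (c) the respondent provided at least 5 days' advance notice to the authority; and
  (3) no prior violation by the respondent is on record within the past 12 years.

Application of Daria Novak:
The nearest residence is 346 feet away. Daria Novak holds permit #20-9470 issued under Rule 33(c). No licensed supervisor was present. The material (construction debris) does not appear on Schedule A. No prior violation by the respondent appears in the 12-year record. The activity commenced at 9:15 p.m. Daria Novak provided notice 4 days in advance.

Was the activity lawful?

Yes — lawful.

(a) no residence in 150 ft — holds.
(b) Schedule A material — fails.
So (1) is satisfied (T OR F).
(a) holds permit — holds.
(b) start within hours — not satisfied.
(c) ≥5 days' notice — fails.
(2): T OR F OR F → true.
(3) no prior violation — holds.
So Overall is satisfied (T AND T AND T).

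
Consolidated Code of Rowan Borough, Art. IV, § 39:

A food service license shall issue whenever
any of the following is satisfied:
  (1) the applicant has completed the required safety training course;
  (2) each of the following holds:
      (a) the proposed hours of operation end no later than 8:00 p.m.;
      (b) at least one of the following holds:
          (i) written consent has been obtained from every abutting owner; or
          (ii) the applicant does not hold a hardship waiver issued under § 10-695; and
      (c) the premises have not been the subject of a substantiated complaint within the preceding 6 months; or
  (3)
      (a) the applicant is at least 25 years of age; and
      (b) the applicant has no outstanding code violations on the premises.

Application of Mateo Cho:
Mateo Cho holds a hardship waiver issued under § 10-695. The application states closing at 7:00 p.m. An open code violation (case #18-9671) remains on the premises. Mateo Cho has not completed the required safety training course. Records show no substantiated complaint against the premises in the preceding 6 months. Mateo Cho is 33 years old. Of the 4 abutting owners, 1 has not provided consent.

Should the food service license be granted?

No — denied.

(1) safety training — not satisfied.
(a) closes by 8 p.m. — satisfied.
(i) all abutters consent — not met.
(ii) not (hardship waiver) — not satisfied.
(b): F OR F → false.
(c) no complaint in 6 mo. — holds.
(2) = T AND F AND T = false.
(a) age ≥ 25 — satisfied.
(b) no code violations — not satisfied.
(3) = T AND F = false.
Overall: F OR F OR F → false.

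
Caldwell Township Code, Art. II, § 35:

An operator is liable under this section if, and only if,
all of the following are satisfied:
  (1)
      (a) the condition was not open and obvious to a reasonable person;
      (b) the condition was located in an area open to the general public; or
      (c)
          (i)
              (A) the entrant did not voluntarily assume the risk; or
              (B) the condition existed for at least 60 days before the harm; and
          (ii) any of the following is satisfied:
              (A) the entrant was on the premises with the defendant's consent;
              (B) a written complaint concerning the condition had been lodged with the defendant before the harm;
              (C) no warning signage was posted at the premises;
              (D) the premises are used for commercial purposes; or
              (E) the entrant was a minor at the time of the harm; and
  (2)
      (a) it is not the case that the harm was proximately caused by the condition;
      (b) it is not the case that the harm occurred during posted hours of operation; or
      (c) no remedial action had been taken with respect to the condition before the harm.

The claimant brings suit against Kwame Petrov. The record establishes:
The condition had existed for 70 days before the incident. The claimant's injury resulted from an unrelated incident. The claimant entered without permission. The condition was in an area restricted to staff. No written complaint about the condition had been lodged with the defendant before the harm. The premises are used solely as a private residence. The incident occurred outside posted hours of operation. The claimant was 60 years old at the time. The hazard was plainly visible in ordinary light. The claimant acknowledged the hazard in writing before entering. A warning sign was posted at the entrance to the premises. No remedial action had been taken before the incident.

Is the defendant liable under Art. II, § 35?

(a) not open/obvious — not satisfied.
(b) public area — not satisfied.
(A) no assumed risk — not met.
(B) condition ≥60 days old — satisfied.
(i) = F OR T = true.
(A) consent to enter — not met.
(B) complaint lodged — not satisfied.
(C) no signage posted — not met.
(D) commercial use — not satisfied.
(E) entrant a minor — not met.
(ii) = F OR F OR F OR F OR F = false.
(c) = T AND F = false.
So (1) is not satisfied (F OR F OR F).
(a) not (proximate cause) — holds.
(b) not (during posted hours) — met.
(c) no remedial action — met.
(2): T OR T OR T → true.
Overall = F AND T = false.

No — not liable.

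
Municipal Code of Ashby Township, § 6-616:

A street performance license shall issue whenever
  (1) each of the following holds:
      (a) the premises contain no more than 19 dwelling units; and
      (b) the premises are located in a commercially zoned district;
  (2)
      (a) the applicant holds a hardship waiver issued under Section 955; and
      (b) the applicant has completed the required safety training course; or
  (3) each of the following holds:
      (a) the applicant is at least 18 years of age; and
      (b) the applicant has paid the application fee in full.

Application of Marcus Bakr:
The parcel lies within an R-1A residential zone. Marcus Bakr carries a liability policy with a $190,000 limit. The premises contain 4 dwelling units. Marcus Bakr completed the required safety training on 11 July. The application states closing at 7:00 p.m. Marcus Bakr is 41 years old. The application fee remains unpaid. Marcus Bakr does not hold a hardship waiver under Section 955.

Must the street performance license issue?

(a) ≤ 19 units — met.
(b) commercially zoned — not satisfied.
(1): T AND F → false.
(a) hardship waiver — fails.
(b) safety training — holds.
(2) = F AND T = false.
(a) age ≥ 18 — satisfied.
(b) fee paid — not met.
So (3) is not satisfied (T AND F).
So Overall is not satisfied (F OR F OR F).

No — denied.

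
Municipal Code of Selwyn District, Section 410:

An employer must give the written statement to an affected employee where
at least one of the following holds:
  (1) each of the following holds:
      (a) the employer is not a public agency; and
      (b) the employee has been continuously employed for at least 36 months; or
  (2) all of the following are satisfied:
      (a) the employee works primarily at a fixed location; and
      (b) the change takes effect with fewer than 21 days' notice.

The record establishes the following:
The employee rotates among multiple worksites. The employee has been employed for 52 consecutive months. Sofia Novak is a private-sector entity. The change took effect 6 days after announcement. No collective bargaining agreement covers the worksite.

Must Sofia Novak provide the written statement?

(a) not (public agency) — met.
(b) tenure ≥ 36 mo. — satisfied.
So (1) is satisfied (T AND T).
(a) fixed location — not satisfied.
(b) < 21 days' notice — satisfied.
(2): F AND T → false.
So Overall is satisfied (T OR F).

Yes — required.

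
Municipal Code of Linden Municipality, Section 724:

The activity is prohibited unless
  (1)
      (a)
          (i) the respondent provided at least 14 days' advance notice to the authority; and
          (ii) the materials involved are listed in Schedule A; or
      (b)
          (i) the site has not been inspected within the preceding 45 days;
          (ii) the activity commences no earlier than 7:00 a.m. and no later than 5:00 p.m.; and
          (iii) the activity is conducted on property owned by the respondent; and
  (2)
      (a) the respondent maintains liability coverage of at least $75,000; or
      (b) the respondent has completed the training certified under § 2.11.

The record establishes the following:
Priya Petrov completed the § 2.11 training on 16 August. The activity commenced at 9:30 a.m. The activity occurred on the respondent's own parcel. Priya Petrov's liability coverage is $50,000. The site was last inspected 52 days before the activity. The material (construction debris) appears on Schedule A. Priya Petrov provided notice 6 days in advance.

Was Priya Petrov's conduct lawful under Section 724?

Yes — lawful.

(i) ≥14 days' notice — not satisfied.
(ii) Schedule A material — holds.
So (a) is not satisfied (F AND T).
(i) not (site inspected) — holds.
(ii) start within hours — met.
(iii) own property — holds.
(b): T AND T AND T → true.
So (1) is satisfied (F OR T).
(a) coverage ≥ $75,000 — not satisfied.
(b) training certified — holds.
(2): F OR T → true.
Overall = T AND T = true.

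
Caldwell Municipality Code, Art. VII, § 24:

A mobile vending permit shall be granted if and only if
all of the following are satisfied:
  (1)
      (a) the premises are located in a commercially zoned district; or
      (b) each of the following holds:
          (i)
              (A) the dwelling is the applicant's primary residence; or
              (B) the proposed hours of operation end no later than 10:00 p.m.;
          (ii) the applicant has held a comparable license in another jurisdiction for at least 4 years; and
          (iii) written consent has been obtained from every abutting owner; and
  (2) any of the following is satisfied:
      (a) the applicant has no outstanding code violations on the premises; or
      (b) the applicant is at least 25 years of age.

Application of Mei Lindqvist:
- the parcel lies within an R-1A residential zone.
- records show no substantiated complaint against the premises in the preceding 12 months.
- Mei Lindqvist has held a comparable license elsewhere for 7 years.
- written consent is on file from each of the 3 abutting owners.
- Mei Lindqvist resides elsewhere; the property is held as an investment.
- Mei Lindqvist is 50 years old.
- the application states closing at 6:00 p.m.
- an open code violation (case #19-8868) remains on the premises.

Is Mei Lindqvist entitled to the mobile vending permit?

Yes — granted.

(a) commercially zoned — fails.
(A) primary residence — fails.
(B) closes by 10 p.m. — satisfied.
(i): F OR T → true.
(ii) prior license ≥ 4 yr — met.
(iii) all abutters consent — satisfied.
So (b) is satisfied (T AND T AND T).
(1): F OR T → true.
(a) no code violations — not satisfied.
(b) age ≥ 25 — satisfied.
So (2) is satisfied (F OR T).
So Overall is satisfied (T AND T).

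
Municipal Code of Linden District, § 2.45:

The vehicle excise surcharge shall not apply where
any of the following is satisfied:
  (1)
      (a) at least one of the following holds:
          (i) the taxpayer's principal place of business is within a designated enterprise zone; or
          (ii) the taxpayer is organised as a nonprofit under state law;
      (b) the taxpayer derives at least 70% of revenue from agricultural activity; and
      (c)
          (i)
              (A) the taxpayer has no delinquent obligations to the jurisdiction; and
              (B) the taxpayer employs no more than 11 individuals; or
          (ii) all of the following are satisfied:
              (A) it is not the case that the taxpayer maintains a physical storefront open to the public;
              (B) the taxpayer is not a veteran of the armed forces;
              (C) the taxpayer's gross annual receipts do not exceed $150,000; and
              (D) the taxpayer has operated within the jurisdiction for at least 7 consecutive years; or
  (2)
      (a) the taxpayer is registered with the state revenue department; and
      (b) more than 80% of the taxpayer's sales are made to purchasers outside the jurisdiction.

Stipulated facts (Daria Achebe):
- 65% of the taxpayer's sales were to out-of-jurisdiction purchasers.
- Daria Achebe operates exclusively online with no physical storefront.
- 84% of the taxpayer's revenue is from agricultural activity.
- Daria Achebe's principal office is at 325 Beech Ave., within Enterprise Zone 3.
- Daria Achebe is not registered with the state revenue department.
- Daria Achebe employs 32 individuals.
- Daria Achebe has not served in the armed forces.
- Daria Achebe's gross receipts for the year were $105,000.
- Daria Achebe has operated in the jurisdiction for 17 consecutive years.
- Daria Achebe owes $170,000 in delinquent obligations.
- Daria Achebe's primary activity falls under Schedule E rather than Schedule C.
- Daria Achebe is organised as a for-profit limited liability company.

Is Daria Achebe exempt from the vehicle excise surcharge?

(i) in enterprise zone — holds.
(ii) nonprofit — fails.
(a): T OR F → true.
(b) ≥70% agricultural — met.
(A) no delinquency — not satisfied.
(B) ≤ 11 employees — not satisfied.
So (i) is not satisfied (F AND F).
(A) not (has storefront) — holds.
(B) not (veteran) — met.
(C) receipts ≤ $150,000 — holds.
(D) ≥ 7 yrs in jurisdiction — met.
(ii): T AND T AND T AND T → true.
(c): F OR T → true.
(1) = T AND T AND T = true.
(a) state-registered — not met.
(b) >80% out-of-jur. sales — fails.
So (2) is not satisfied (F AND F).
So Overall is satisfied (T OR F).

Yes — exempt.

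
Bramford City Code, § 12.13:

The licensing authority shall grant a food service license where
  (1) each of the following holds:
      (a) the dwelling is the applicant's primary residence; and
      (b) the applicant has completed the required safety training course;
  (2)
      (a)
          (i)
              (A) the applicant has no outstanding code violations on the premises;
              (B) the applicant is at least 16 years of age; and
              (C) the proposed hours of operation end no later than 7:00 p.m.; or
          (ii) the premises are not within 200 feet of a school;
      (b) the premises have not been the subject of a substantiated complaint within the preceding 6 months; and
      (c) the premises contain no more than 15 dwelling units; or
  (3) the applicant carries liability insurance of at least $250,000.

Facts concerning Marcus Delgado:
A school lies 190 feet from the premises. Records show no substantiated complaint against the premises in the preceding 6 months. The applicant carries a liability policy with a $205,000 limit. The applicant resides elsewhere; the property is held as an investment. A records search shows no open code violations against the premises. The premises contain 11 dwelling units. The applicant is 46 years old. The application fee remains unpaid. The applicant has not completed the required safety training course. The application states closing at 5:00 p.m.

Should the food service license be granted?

Yes — granted.

(a) primary residence — not met.
(b) safety training — not satisfied.
(1) = F AND F = false.
(A) no code violations — met.
(B) age ≥ 16 — satisfied.
(C) closes by 7 p.m. — met.
(i) = T AND T AND T = true.
(ii) ≥200 ft from school — not satisfied.
(a) = T OR F = true.
(b) no complaint in 6 mo. — satisfied.
(c) ≤ 15 units — satisfied.
(2): T AND T AND T → true.
(3) insurance ≥ $250,000 — fails.
So Overall is satisfied (F OR T OR F).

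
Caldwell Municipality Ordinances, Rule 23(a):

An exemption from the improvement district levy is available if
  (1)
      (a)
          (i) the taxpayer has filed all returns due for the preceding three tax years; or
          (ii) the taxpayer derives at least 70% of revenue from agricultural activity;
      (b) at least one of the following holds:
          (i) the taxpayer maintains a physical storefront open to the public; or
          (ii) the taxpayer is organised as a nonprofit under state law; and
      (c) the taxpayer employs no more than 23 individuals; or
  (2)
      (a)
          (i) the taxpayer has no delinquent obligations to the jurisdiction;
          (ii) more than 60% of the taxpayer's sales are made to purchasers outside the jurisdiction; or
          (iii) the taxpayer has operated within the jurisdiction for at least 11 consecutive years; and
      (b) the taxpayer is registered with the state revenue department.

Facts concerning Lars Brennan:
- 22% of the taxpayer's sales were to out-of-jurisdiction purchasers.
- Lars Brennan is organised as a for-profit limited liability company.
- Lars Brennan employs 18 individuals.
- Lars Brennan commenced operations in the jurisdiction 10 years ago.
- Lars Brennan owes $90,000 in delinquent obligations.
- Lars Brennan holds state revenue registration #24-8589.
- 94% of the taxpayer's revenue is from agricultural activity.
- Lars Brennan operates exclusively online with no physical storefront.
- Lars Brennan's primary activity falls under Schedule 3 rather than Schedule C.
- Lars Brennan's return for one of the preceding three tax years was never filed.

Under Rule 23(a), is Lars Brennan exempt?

No — not exempt.

(i) returns current — not met.
(ii) ≥70% agricultural — satisfied.
(a) = F OR T = true.
(i) has storefront — not satisfied.
(ii) nonprofit — fails.
So (b) is not satisfied (F OR F).
(c) ≤ 23 employees — met.
So (1) is not satisfied (T AND F AND T).
(i) no delinquency — not met.
(ii) >60% out-of-jur. sales — not met.
(iii) ≥ 11 yrs in jurisdiction — fails.
So (a) is not satisfied (F OR F OR F).
(b) state-registered — satisfied.
(2): F AND T → false.
Overall: F OR F → false.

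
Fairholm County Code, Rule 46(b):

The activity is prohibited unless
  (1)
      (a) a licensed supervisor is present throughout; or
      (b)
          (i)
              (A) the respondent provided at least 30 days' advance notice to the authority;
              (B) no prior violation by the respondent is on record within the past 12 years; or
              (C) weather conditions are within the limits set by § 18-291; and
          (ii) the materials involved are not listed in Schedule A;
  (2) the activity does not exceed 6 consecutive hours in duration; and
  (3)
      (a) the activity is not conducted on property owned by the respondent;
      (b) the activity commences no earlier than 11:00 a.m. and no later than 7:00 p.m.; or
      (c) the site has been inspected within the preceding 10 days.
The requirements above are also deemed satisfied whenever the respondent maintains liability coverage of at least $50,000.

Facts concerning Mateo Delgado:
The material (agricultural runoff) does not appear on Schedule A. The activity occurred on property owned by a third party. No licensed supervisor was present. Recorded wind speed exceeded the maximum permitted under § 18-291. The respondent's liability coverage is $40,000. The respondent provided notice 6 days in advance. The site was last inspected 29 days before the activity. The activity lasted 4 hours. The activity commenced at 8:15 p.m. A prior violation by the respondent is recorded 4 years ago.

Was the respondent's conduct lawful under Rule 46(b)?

No — unlawful.

(a) supervisor present — not satisfied.
(A) ≥30 days' notice — fails.
(B) no prior violation — fails.
(C) weather ok — not satisfied.
So (i) is not satisfied (F OR F OR F).
(ii) not (Schedule A material) — satisfied.
(b): F AND T → false.
(1): F OR F → false.
(2) ≤ 6 hrs duration — met.
(a) not (own property) — met.
(b) start within hours — fails.
(c) site inspected — not met.
(3): T OR F OR F → true.
So Overall is not satisfied (F AND T AND T).
Exception (coverage ≥ $50,000) — not satisfied.
Result: main false OR exception false → false.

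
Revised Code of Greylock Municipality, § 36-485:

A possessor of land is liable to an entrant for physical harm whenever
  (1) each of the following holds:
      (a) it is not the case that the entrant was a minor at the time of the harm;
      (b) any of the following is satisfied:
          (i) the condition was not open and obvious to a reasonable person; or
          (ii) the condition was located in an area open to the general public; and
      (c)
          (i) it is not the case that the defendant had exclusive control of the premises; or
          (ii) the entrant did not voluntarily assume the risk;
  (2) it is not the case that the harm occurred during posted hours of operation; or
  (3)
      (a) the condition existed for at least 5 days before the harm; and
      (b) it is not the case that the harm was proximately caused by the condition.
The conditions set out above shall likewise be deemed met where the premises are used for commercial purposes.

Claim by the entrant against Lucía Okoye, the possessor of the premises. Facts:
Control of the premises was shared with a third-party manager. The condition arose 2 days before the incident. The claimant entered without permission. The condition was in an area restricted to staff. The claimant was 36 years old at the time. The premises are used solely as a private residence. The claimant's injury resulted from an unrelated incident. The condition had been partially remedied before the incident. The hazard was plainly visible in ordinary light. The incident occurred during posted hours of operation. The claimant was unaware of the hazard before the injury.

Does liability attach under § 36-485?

(a) not (entrant a minor) — holds.
(i) not open/obvious — not satisfied.
(ii) public area — not met.
So (b) is not satisfied (F OR F).
(i) not (exclusive control) — met.
(ii) no assumed risk — met.
So (c) is satisfied (T OR T).
So (1) is not satisfied (T AND F AND T).
(2) not (during posted hours) — not met.
(a) condition ≥5 days old — not satisfied.
(b) not (proximate cause) — satisfied.
(3): F AND T → false.
Overall: F OR F OR F → false.
Exception (commercial use) — not satisfied.
Result: main false OR exception false → false.

No — not liable.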